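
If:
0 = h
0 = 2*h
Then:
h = 0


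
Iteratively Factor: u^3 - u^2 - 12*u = (u - 4)*(u^2 + 3*u) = u*(u - 4)*(u + 3)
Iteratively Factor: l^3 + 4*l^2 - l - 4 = (l + 1)*(l^2 + 3*l - 4) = (l + 1)*(l + 4)*(l - 1)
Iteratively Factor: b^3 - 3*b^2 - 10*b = (b + 2)*(b^2 - 5*b) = b*(b + 2)*(b - 5)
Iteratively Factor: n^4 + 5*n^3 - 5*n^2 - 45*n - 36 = (n + 4)*(n^3 + n^2 - 9*n - 9) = (n + 1)*(n + 4)*(n^2 - 9) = (n + 1)*(n + 3)*(n + 4)*(n - 3)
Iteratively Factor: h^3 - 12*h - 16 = (h + 2)*(h^2 - 2*h - 8) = (h + 2)^2*(h - 4)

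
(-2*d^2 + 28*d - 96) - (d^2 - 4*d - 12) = -3*d^2 + 32*d - 84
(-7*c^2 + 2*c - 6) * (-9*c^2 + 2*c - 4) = 63*c^4 - 32*c^3 + 86*c^2 - 20*c + 24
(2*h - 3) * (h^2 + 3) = 2*h^3 - 3*h^2 + 6*h - 9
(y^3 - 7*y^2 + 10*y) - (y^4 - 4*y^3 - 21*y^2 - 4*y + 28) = -y^4 + 5*y^3 + 14*y^2 + 14*y - 28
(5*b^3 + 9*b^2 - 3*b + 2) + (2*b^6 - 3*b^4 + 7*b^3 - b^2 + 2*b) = 2*b^6 - 3*b^4 + 12*b^3 + 8*b^2 - b + 2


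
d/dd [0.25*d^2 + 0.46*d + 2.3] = 0.5*d + 0.46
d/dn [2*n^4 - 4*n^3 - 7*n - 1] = 8*n^3 - 12*n^2 - 7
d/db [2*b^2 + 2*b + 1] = 4*b + 2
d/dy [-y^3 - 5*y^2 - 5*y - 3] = -3*y^2 - 10*y - 5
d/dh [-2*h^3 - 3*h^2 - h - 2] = -6*h^2 - 6*h - 1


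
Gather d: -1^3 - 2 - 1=-4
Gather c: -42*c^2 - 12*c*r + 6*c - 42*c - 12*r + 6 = -42*c^2 + c*(-12*r - 36) - 12*r + 6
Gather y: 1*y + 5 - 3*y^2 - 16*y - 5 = -3*y^2 - 15*y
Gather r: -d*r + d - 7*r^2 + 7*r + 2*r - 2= d - 7*r^2 + r*(9 - d) - 2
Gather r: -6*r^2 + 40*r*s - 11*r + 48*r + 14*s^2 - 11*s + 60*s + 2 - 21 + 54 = -6*r^2 + r*(40*s + 37) + 14*s^2 + 49*s + 35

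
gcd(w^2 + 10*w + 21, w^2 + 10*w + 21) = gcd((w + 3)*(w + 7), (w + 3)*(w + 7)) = w^2 + 10*w + 21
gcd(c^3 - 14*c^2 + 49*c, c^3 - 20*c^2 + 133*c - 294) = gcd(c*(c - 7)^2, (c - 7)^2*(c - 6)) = c^2 - 14*c + 49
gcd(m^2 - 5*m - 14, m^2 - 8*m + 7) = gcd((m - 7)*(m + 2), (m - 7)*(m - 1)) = m - 7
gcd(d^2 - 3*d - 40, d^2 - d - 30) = d + 5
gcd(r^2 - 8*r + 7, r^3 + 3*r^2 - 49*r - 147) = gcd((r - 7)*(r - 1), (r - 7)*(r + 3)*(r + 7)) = r - 7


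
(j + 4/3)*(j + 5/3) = j^2 + 3*j + 20/9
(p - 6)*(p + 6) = p^2 - 36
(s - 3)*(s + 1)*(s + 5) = s^3 + 3*s^2 - 13*s - 15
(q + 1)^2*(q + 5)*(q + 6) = q^4 + 13*q^3 + 53*q^2 + 71*q + 30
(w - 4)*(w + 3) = w^2 - w - 12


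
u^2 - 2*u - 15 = (u - 5)*(u + 3)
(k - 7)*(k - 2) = k^2 - 9*k + 14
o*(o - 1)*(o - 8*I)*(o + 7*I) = o^4 - o^3 - I*o^3 + 56*o^2 + I*o^2 - 56*o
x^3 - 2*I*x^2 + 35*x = x*(x - 7*I)*(x + 5*I)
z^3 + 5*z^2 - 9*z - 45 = (z - 3)*(z + 3)*(z + 5)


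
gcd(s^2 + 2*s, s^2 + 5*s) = s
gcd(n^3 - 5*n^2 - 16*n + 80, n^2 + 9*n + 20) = n + 4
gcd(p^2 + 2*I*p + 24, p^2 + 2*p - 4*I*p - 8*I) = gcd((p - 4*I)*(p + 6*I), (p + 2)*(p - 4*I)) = p - 4*I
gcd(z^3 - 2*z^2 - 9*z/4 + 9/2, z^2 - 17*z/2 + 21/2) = z - 3/2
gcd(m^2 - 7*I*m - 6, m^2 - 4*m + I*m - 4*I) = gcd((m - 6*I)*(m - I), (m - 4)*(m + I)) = 1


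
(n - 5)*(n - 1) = n^2 - 6*n + 5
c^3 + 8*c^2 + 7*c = c*(c + 1)*(c + 7)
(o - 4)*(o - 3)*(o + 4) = o^3 - 3*o^2 - 16*o + 48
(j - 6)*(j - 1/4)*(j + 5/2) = j^3 - 15*j^2/4 - 113*j/8 + 15/4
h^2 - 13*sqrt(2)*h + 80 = (h - 8*sqrt(2))*(h - 5*sqrt(2))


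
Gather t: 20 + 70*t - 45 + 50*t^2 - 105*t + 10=50*t^2 - 35*t - 15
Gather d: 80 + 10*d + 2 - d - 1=9*d + 81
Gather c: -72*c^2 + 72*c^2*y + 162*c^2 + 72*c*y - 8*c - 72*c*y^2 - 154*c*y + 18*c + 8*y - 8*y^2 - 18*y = c^2*(72*y + 90) + c*(-72*y^2 - 82*y + 10) - 8*y^2 - 10*y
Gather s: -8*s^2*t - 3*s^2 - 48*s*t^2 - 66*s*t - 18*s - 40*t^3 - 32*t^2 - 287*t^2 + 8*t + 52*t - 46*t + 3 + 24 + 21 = s^2*(-8*t - 3) + s*(-48*t^2 - 66*t - 18) - 40*t^3 - 319*t^2 + 14*t + 48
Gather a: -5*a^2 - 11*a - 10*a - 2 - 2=-5*a^2 - 21*a - 4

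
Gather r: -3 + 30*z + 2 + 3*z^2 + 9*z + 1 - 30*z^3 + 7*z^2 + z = -30*z^3 + 10*z^2 + 40*z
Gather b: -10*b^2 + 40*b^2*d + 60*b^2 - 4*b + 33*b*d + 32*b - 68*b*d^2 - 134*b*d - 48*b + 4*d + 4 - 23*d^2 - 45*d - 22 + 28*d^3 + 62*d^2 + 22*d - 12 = b^2*(40*d + 50) + b*(-68*d^2 - 101*d - 20) + 28*d^3 + 39*d^2 - 19*d - 30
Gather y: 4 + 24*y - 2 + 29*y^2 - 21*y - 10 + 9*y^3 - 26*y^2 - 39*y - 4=9*y^3 + 3*y^2 - 36*y - 12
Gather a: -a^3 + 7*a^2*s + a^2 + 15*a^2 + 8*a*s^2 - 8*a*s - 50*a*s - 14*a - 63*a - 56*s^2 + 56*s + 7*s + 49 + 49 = -a^3 + a^2*(7*s + 16) + a*(8*s^2 - 58*s - 77) - 56*s^2 + 63*s + 98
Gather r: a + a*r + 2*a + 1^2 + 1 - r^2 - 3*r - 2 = 3*a - r^2 + r*(a - 3)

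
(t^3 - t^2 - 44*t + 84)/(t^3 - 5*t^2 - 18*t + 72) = (t^2 + 5*t - 14)/(t^2 + t - 12)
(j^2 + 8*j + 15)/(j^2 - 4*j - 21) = (j + 5)/(j - 7)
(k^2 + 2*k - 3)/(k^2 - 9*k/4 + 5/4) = 4*(k + 3)/(4*k - 5)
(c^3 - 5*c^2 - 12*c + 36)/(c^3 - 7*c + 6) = (c - 6)/(c - 1)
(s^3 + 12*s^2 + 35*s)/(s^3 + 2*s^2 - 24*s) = (s^2 + 12*s + 35)/(s^2 + 2*s - 24)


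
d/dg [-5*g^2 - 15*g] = -10*g - 15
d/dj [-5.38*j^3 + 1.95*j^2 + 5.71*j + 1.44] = -16.14*j^2 + 3.9*j + 5.71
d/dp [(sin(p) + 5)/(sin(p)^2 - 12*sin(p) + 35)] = (-10*sin(p) + cos(p)^2 + 94)*cos(p)/(sin(p)^2 - 12*sin(p) + 35)^2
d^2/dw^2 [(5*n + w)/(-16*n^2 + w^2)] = -(8*w^2*(5*n + w) + 2*(5*n + 3*w)*(16*n^2 - w^2))/(16*n^2 - w^2)^3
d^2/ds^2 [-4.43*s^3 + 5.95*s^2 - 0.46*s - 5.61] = 11.9 - 26.58*s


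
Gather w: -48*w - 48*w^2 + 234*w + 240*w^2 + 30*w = 192*w^2 + 216*w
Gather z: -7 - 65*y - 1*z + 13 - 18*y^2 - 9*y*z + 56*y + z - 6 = -18*y^2 - 9*y*z - 9*y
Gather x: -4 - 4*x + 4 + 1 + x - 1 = -3*x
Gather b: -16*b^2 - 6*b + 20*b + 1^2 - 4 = -16*b^2 + 14*b - 3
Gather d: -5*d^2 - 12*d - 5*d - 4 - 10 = -5*d^2 - 17*d - 14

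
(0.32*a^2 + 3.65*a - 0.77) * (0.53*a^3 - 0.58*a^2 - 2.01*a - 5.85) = 0.1696*a^5 + 1.7489*a^4 - 3.1683*a^3 - 8.7619*a^2 - 19.8048*a + 4.5045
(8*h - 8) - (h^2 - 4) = -h^2 + 8*h - 4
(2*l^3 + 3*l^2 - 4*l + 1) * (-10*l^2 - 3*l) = -20*l^5 - 36*l^4 + 31*l^3 + 2*l^2 - 3*l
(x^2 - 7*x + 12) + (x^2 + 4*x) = 2*x^2 - 3*x + 12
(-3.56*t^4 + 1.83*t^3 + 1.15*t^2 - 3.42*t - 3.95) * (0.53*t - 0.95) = -1.8868*t^5 + 4.3519*t^4 - 1.129*t^3 - 2.9051*t^2 + 1.1555*t + 3.7525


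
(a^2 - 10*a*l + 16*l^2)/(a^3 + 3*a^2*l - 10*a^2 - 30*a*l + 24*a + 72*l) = (a^2 - 10*a*l + 16*l^2)/(a^3 + 3*a^2*l - 10*a^2 - 30*a*l + 24*a + 72*l)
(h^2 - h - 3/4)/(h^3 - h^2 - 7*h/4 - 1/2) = (2*h - 3)/(2*h^2 - 3*h - 2)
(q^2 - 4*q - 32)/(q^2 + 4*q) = (q - 8)/q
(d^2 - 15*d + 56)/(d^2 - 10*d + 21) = (d - 8)/(d - 3)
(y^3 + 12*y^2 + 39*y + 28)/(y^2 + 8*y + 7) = y + 4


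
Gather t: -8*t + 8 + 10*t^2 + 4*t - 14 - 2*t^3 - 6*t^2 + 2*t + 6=-2*t^3 + 4*t^2 - 2*t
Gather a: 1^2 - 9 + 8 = 0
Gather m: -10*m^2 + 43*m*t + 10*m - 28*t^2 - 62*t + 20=-10*m^2 + m*(43*t + 10) - 28*t^2 - 62*t + 20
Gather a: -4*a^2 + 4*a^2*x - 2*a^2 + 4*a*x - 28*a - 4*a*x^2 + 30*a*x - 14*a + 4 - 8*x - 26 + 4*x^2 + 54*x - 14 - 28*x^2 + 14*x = a^2*(4*x - 6) + a*(-4*x^2 + 34*x - 42) - 24*x^2 + 60*x - 36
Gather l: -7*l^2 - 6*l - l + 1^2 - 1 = -7*l^2 - 7*l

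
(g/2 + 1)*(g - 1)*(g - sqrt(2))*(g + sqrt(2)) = g^4/2 + g^3/2 - 2*g^2 - g + 2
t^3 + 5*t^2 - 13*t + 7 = (t - 1)^2*(t + 7)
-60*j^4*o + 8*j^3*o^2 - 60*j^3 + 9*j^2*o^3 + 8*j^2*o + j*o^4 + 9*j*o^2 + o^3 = (-2*j + o)*(5*j + o)*(6*j + o)*(j*o + 1)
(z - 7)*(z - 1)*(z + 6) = z^3 - 2*z^2 - 41*z + 42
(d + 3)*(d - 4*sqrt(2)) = d^2 - 4*sqrt(2)*d + 3*d - 12*sqrt(2)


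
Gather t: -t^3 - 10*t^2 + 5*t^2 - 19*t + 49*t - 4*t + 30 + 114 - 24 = -t^3 - 5*t^2 + 26*t + 120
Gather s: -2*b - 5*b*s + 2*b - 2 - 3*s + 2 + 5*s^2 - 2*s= 5*s^2 + s*(-5*b - 5)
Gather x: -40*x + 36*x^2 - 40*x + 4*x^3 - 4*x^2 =4*x^3 + 32*x^2 - 80*x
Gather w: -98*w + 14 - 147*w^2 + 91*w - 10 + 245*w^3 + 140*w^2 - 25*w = 245*w^3 - 7*w^2 - 32*w + 4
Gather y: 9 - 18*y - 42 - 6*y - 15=-24*y - 48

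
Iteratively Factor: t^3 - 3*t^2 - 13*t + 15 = (t - 5)*(t^2 + 2*t - 3) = (t - 5)*(t + 3)*(t - 1)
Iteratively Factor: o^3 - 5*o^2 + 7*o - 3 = (o - 1)*(o^2 - 4*o + 3) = (o - 3)*(o - 1)*(o - 1)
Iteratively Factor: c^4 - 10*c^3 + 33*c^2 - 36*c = (c - 3)*(c^3 - 7*c^2 + 12*c) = c*(c - 3)*(c^2 - 7*c + 12) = c*(c - 4)*(c - 3)*(c - 3)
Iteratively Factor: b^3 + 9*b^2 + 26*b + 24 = (b + 4)*(b^2 + 5*b + 6) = (b + 2)*(b + 4)*(b + 3)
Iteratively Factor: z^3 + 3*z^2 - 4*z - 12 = (z + 3)*(z^2 - 4) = (z - 2)*(z + 3)*(z + 2)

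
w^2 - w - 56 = (w - 8)*(w + 7)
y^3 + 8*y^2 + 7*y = y*(y + 1)*(y + 7)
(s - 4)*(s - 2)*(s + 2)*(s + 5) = s^4 + s^3 - 24*s^2 - 4*s + 80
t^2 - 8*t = t*(t - 8)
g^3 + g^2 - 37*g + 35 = (g - 5)*(g - 1)*(g + 7)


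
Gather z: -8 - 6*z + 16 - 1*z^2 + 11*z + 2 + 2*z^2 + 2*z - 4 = z^2 + 7*z + 6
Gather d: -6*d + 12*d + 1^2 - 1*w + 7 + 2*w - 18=6*d + w - 10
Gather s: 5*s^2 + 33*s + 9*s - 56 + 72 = 5*s^2 + 42*s + 16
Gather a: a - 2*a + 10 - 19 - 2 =-a - 11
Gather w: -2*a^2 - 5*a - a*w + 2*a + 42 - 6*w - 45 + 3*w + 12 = -2*a^2 - 3*a + w*(-a - 3) + 9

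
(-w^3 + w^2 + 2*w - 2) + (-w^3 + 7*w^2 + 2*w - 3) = -2*w^3 + 8*w^2 + 4*w - 5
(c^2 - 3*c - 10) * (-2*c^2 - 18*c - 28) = -2*c^4 - 12*c^3 + 46*c^2 + 264*c + 280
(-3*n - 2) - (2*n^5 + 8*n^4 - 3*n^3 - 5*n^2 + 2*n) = -2*n^5 - 8*n^4 + 3*n^3 + 5*n^2 - 5*n - 2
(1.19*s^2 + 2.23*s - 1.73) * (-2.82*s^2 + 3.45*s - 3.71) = -3.3558*s^4 - 2.1831*s^3 + 8.1572*s^2 - 14.2418*s + 6.4183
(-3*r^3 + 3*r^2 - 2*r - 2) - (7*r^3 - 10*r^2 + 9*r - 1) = -10*r^3 + 13*r^2 - 11*r - 1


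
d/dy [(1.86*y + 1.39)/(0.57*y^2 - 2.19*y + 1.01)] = (-1.0602*y^2 - 1.5846*y + 4.9227)/(0.3249*y^4 - 2.4966*y^3 + 5.9475*y^2 - 4.4238*y + 1.0201)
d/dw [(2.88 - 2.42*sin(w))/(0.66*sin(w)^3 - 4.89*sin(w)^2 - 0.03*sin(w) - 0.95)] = (3.1944*sin(w)^3 - 17.5362*sin(w)^2 + 28.1664*sin(w) + 2.3854)*cos(w)/(0.4356*sin(w)^6 - 6.4548*sin(w)^5 + 23.8725*sin(w)^4 - 0.9606*sin(w)^3 + 9.2919*sin(w)^2 + 0.057*sin(w) + 0.9025)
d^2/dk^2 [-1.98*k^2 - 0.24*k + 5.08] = -3.96000000000000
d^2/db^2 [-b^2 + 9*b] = -2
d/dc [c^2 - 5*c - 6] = 2*c - 5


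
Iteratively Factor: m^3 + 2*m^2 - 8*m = (m)*(m^2 + 2*m - 8) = m*(m + 4)*(m - 2)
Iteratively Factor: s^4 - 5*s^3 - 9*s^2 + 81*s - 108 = (s + 4)*(s^3 - 9*s^2 + 27*s - 27) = (s - 3)*(s + 4)*(s^2 - 6*s + 9) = (s - 3)^2*(s + 4)*(s - 3)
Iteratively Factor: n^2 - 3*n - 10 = (n - 5)*(n + 2)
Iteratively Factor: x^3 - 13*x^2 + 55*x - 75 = (x - 5)*(x^2 - 8*x + 15) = (x - 5)^2*(x - 3)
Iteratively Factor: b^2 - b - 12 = (b - 4)*(b + 3)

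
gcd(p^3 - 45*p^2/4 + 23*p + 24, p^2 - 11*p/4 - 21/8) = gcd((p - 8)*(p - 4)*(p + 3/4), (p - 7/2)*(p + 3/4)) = p + 3/4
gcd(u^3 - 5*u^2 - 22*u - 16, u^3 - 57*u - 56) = u^2 - 7*u - 8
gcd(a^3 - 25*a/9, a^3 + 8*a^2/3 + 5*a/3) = a^2 + 5*a/3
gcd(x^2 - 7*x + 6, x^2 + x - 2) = x - 1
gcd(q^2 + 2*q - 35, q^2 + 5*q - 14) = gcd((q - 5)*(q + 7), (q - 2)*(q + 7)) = q + 7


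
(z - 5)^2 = z^2 - 10*z + 25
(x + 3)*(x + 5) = x^2 + 8*x + 15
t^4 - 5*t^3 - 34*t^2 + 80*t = t*(t - 8)*(t - 2)*(t + 5)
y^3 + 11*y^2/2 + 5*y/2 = y*(y + 1/2)*(y + 5)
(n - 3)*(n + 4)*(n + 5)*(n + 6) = n^4 + 12*n^3 + 29*n^2 - 102*n - 360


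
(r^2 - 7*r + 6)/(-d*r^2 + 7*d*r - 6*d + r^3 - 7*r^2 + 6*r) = 1/(-d + r)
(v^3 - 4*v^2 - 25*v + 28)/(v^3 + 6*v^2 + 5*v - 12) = (v - 7)/(v + 3)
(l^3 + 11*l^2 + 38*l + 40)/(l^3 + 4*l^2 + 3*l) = (l^3 + 11*l^2 + 38*l + 40)/(l*(l^2 + 4*l + 3))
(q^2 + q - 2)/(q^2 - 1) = (q + 2)/(q + 1)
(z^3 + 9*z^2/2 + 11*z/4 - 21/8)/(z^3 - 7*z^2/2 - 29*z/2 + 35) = (z^2 + z - 3/4)/(z^2 - 7*z + 10)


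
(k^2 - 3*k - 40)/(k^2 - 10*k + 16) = (k + 5)/(k - 2)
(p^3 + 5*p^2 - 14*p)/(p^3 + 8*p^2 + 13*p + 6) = p*(p^2 + 5*p - 14)/(p^3 + 8*p^2 + 13*p + 6)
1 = 1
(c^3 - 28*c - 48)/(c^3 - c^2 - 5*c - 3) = (-c^3 + 28*c + 48)/(-c^3 + c^2 + 5*c + 3)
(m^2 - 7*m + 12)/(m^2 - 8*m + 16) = (m - 3)/(m - 4)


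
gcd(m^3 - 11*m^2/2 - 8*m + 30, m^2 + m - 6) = m - 2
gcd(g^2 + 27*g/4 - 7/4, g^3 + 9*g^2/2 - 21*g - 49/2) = g + 7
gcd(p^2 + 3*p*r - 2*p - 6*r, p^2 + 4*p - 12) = p - 2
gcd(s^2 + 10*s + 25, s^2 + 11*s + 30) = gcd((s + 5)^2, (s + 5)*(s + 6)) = s + 5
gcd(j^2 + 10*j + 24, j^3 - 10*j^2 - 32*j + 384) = j + 6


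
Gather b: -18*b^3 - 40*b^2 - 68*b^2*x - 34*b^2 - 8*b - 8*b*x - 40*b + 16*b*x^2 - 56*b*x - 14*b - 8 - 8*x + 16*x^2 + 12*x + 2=-18*b^3 + b^2*(-68*x - 74) + b*(16*x^2 - 64*x - 62) + 16*x^2 + 4*x - 6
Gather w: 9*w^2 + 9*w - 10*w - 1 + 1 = 9*w^2 - w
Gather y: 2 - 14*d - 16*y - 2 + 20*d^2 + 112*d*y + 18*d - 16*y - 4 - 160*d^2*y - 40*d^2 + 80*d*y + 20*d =-20*d^2 + 24*d + y*(-160*d^2 + 192*d - 32) - 4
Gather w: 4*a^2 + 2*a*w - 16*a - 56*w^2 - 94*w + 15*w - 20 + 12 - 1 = 4*a^2 - 16*a - 56*w^2 + w*(2*a - 79) - 9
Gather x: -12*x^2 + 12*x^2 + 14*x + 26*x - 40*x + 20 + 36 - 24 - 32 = 0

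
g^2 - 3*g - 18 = (g - 6)*(g + 3)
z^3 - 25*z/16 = z*(z - 5/4)*(z + 5/4)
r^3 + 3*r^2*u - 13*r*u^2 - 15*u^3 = (r - 3*u)*(r + u)*(r + 5*u)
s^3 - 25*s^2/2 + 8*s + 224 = (s - 8)^2*(s + 7/2)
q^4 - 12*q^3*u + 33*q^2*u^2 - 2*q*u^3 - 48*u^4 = (q - 8*u)*(q - 3*u)*(q - 2*u)*(q + u)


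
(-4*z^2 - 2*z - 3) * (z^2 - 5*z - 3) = -4*z^4 + 18*z^3 + 19*z^2 + 21*z + 9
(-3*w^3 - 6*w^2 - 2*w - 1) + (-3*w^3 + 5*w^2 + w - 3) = -6*w^3 - w^2 - w - 4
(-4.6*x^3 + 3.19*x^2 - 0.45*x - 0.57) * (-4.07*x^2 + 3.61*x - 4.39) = 18.722*x^5 - 29.5893*x^4 + 33.5414*x^3 - 13.3087*x^2 - 0.0821999999999998*x + 2.5023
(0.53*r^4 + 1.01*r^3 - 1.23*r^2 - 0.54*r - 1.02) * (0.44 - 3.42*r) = -1.8126*r^5 - 3.221*r^4 + 4.651*r^3 + 1.3056*r^2 + 3.2508*r - 0.4488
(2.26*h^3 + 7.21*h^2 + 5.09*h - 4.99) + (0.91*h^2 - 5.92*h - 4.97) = 2.26*h^3 + 8.12*h^2 - 0.83*h - 9.96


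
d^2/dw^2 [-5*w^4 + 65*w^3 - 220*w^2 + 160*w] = -60*w^2 + 390*w - 440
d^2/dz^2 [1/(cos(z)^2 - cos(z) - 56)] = (4*sin(z)^4 - 227*sin(z)^2 - 209*cos(z)/4 - 3*cos(3*z)/4 + 109)/(sin(z)^2 + cos(z) + 55)^3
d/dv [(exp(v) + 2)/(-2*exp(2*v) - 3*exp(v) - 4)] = ((exp(v) + 2)*(4*exp(v) + 3) - 2*exp(2*v) - 3*exp(v) - 4)*exp(v)/(2*exp(2*v) + 3*exp(v) + 4)^2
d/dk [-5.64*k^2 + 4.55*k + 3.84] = 4.55 - 11.28*k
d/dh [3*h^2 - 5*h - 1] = 6*h - 5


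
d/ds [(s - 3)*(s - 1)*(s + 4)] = 3*s^2 - 13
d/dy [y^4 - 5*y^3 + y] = 4*y^3 - 15*y^2 + 1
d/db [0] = 0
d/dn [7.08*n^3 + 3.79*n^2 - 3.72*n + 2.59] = 21.24*n^2 + 7.58*n - 3.72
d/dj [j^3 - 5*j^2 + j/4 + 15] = 3*j^2 - 10*j + 1/4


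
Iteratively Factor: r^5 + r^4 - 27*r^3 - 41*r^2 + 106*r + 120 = (r + 4)*(r^4 - 3*r^3 - 15*r^2 + 19*r + 30) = (r - 5)*(r + 4)*(r^3 + 2*r^2 - 5*r - 6) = (r - 5)*(r - 2)*(r + 4)*(r^2 + 4*r + 3) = (r - 5)*(r - 2)*(r + 3)*(r + 4)*(r + 1)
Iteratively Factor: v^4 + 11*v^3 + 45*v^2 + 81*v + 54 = (v + 3)*(v^3 + 8*v^2 + 21*v + 18) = (v + 2)*(v + 3)*(v^2 + 6*v + 9) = (v + 2)*(v + 3)^2*(v + 3)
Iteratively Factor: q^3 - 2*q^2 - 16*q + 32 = (q + 4)*(q^2 - 6*q + 8) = (q - 4)*(q + 4)*(q - 2)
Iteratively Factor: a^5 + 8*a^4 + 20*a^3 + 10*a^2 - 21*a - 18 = (a + 1)*(a^4 + 7*a^3 + 13*a^2 - 3*a - 18) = (a - 1)*(a + 1)*(a^3 + 8*a^2 + 21*a + 18) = (a - 1)*(a + 1)*(a + 3)*(a^2 + 5*a + 6) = (a - 1)*(a + 1)*(a + 3)^2*(a + 2)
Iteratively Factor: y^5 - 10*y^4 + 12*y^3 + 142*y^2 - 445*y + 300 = (y - 5)*(y^4 - 5*y^3 - 13*y^2 + 77*y - 60) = (y - 5)^2*(y^3 - 13*y + 12) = (y - 5)^2*(y - 3)*(y^2 + 3*y - 4) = (y - 5)^2*(y - 3)*(y + 4)*(y - 1)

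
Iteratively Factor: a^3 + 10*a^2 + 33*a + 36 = (a + 3)*(a^2 + 7*a + 12) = (a + 3)^2*(a + 4)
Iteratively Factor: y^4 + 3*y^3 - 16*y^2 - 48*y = (y - 4)*(y^3 + 7*y^2 + 12*y) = (y - 4)*(y + 3)*(y^2 + 4*y) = (y - 4)*(y + 3)*(y + 4)*(y)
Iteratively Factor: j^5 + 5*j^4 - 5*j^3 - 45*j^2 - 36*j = (j + 1)*(j^4 + 4*j^3 - 9*j^2 - 36*j) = (j + 1)*(j + 3)*(j^3 + j^2 - 12*j) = (j - 3)*(j + 1)*(j + 3)*(j^2 + 4*j) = j*(j - 3)*(j + 1)*(j + 3)*(j + 4)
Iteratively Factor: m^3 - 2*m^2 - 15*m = (m)*(m^2 - 2*m - 15) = m*(m - 5)*(m + 3)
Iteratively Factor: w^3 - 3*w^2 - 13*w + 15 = (w + 3)*(w^2 - 6*w + 5) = (w - 5)*(w + 3)*(w - 1)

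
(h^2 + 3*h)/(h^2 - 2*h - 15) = h/(h - 5)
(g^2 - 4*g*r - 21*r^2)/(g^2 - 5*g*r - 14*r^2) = (g + 3*r)/(g + 2*r)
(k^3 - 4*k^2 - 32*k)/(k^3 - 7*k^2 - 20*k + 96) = k/(k - 3)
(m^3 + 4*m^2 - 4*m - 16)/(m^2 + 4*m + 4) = (m^2 + 2*m - 8)/(m + 2)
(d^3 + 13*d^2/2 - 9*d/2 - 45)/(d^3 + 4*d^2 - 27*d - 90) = (d - 5/2)/(d - 5)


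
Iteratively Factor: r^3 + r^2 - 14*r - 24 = (r - 4)*(r^2 + 5*r + 6) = (r - 4)*(r + 3)*(r + 2)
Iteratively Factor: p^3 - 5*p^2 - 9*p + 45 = (p + 3)*(p^2 - 8*p + 15) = (p - 3)*(p + 3)*(p - 5)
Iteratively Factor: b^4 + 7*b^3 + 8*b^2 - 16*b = (b - 1)*(b^3 + 8*b^2 + 16*b) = (b - 1)*(b + 4)*(b^2 + 4*b) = b*(b - 1)*(b + 4)*(b + 4)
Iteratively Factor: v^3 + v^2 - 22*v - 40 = (v + 2)*(v^2 - v - 20) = (v + 2)*(v + 4)*(v - 5)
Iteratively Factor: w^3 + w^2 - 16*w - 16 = (w + 1)*(w^2 - 16) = (w + 1)*(w + 4)*(w - 4)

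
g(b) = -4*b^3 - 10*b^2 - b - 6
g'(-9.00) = -793.00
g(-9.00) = 2109.00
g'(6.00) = -553.00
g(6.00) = -1236.00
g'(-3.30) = -65.68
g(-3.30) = 32.15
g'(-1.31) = 4.61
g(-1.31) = -12.86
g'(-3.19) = -59.31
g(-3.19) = 25.28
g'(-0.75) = 7.25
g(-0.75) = -9.19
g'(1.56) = -61.40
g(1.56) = -47.08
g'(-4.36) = -141.92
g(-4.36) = 139.79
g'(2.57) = -131.66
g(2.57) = -142.52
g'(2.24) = -106.01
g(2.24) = -103.37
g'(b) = -12*b^2 - 20*b - 1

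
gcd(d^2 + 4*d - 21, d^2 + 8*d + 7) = d + 7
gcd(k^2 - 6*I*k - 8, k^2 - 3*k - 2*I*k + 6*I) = k - 2*I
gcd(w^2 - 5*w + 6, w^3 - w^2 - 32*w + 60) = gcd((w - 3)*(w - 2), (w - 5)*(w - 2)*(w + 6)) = w - 2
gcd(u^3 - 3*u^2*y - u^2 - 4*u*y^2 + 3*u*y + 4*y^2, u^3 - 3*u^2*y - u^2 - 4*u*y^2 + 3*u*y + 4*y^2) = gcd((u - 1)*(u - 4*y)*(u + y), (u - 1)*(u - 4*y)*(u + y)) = -u^3 + 3*u^2*y + u^2 + 4*u*y^2 - 3*u*y - 4*y^2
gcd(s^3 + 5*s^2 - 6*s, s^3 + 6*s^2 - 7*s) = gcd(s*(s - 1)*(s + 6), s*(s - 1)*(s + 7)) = s^2 - s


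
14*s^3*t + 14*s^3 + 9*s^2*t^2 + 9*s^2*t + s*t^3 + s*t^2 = (2*s + t)*(7*s + t)*(s*t + s)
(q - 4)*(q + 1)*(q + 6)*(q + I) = q^4 + 3*q^3 + I*q^3 - 22*q^2 + 3*I*q^2 - 24*q - 22*I*q - 24*I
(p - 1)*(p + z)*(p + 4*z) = p^3 + 5*p^2*z - p^2 + 4*p*z^2 - 5*p*z - 4*z^2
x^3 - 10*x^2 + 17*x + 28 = (x - 7)*(x - 4)*(x + 1)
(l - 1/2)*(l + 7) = l^2 + 13*l/2 - 7/2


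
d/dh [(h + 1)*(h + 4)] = 2*h + 5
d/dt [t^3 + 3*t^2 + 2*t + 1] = 3*t^2 + 6*t + 2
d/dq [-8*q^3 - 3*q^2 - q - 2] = -24*q^2 - 6*q - 1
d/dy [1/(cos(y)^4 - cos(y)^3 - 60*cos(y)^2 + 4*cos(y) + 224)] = (4*cos(y)^3 - 3*cos(y)^2 - 120*cos(y) + 4)*sin(y)/(cos(y)^4 - cos(y)^3 - 60*cos(y)^2 + 4*cos(y) + 224)^2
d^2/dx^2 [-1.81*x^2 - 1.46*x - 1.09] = -3.62000000000000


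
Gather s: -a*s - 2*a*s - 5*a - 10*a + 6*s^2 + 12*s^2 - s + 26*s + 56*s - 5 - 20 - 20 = -15*a + 18*s^2 + s*(81 - 3*a) - 45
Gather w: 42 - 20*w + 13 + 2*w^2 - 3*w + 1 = 2*w^2 - 23*w + 56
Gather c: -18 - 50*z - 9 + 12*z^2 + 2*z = 12*z^2 - 48*z - 27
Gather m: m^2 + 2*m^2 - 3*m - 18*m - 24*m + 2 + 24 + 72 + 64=3*m^2 - 45*m + 162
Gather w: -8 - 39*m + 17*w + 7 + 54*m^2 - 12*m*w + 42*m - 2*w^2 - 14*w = 54*m^2 + 3*m - 2*w^2 + w*(3 - 12*m) - 1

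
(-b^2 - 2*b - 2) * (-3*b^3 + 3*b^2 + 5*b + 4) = 3*b^5 + 3*b^4 - 5*b^3 - 20*b^2 - 18*b - 8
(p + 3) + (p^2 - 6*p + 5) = p^2 - 5*p + 8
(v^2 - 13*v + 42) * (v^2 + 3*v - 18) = v^4 - 10*v^3 - 15*v^2 + 360*v - 756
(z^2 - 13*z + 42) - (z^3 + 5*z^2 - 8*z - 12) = -z^3 - 4*z^2 - 5*z + 54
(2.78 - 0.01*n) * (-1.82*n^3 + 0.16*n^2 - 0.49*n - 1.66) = 0.0182*n^4 - 5.0612*n^3 + 0.4497*n^2 - 1.3456*n - 4.6148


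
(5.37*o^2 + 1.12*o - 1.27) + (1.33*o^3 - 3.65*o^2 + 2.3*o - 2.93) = 1.33*o^3 + 1.72*o^2 + 3.42*o - 4.2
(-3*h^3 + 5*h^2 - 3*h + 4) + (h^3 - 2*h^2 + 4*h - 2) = -2*h^3 + 3*h^2 + h + 2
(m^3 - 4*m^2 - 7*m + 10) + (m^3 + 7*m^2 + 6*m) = 2*m^3 + 3*m^2 - m + 10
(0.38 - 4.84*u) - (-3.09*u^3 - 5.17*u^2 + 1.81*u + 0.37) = 3.09*u^3 + 5.17*u^2 - 6.65*u + 0.01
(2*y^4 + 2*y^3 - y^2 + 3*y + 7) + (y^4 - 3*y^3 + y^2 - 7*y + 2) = 3*y^4 - y^3 - 4*y + 9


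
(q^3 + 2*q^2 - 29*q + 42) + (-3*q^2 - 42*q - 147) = q^3 - q^2 - 71*q - 105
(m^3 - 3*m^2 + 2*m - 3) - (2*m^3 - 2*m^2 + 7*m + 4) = -m^3 - m^2 - 5*m - 7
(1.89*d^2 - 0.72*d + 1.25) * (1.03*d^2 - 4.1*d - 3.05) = 1.9467*d^4 - 8.4906*d^3 - 1.525*d^2 - 2.929*d - 3.8125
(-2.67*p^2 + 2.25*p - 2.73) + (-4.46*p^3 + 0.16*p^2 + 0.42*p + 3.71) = -4.46*p^3 - 2.51*p^2 + 2.67*p + 0.98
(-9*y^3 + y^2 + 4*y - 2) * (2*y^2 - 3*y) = -18*y^5 + 29*y^4 + 5*y^3 - 16*y^2 + 6*y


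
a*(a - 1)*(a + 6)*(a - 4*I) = a^4 + 5*a^3 - 4*I*a^3 - 6*a^2 - 20*I*a^2 + 24*I*a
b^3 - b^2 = b^2*(b - 1)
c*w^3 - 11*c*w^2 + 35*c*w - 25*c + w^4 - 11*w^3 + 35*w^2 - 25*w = (c + w)*(w - 5)^2*(w - 1)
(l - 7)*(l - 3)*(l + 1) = l^3 - 9*l^2 + 11*l + 21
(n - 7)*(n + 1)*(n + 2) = n^3 - 4*n^2 - 19*n - 14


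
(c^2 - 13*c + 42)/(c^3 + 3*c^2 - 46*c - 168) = (c - 6)/(c^2 + 10*c + 24)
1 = 1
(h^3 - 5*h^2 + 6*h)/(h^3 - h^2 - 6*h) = (h - 2)/(h + 2)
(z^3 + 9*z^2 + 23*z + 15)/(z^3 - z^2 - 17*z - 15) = (z + 5)/(z - 5)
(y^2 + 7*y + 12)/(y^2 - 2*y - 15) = (y + 4)/(y - 5)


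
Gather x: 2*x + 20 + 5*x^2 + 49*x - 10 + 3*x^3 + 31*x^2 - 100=3*x^3 + 36*x^2 + 51*x - 90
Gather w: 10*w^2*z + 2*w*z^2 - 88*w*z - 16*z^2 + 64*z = 10*w^2*z + w*(2*z^2 - 88*z) - 16*z^2 + 64*z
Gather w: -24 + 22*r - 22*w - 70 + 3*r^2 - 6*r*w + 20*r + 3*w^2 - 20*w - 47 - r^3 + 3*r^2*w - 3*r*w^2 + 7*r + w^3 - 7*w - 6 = -r^3 + 3*r^2 + 49*r + w^3 + w^2*(3 - 3*r) + w*(3*r^2 - 6*r - 49) - 147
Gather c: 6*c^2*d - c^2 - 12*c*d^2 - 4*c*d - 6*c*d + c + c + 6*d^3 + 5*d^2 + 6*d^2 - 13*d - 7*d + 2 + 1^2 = c^2*(6*d - 1) + c*(-12*d^2 - 10*d + 2) + 6*d^3 + 11*d^2 - 20*d + 3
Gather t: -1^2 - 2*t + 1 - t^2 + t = -t^2 - t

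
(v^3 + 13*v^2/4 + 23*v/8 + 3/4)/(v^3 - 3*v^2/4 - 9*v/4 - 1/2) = (8*v^3 + 26*v^2 + 23*v + 6)/(2*(4*v^3 - 3*v^2 - 9*v - 2))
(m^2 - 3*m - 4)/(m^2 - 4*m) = (m + 1)/m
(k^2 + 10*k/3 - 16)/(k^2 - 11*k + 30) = (k^2 + 10*k/3 - 16)/(k^2 - 11*k + 30)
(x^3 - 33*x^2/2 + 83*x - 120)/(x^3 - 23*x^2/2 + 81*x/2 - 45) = (x - 8)/(x - 3)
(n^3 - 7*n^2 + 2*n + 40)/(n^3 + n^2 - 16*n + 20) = (n^3 - 7*n^2 + 2*n + 40)/(n^3 + n^2 - 16*n + 20)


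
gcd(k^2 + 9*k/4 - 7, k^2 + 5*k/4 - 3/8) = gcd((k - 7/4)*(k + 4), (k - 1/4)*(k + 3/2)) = 1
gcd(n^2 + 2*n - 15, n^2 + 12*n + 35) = n + 5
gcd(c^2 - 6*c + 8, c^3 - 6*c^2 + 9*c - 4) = c - 4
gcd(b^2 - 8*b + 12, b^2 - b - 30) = b - 6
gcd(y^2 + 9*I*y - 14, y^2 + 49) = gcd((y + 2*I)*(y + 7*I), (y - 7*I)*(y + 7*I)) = y + 7*I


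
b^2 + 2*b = b*(b + 2)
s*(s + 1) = s^2 + s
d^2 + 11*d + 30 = (d + 5)*(d + 6)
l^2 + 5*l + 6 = (l + 2)*(l + 3)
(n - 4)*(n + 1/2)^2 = n^3 - 3*n^2 - 15*n/4 - 1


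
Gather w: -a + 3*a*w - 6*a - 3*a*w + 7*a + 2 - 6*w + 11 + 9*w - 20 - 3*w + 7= 0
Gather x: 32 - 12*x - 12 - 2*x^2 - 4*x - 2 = -2*x^2 - 16*x + 18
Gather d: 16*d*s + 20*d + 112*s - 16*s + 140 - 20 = d*(16*s + 20) + 96*s + 120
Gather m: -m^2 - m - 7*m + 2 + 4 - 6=-m^2 - 8*m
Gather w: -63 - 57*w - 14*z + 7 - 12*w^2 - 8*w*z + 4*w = -12*w^2 + w*(-8*z - 53) - 14*z - 56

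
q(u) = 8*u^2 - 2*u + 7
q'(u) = 16*u - 2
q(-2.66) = 68.92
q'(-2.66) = -44.56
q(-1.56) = 29.59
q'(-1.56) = -26.96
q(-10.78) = 958.23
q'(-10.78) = -174.48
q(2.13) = 39.04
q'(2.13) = 32.08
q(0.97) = 12.59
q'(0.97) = 13.52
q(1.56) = 23.35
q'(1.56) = 22.96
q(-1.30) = 23.12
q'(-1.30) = -22.80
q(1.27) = 17.36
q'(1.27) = 18.32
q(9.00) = 637.00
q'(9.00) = 142.00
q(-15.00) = 1837.00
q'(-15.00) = -242.00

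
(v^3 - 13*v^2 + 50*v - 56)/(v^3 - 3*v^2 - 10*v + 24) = (v - 7)/(v + 3)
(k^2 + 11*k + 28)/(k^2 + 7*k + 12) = (k + 7)/(k + 3)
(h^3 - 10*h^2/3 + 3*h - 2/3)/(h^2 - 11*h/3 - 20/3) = (-3*h^3 + 10*h^2 - 9*h + 2)/(-3*h^2 + 11*h + 20)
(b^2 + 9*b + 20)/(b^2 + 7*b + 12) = (b + 5)/(b + 3)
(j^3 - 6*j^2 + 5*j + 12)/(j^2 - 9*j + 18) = (j^2 - 3*j - 4)/(j - 6)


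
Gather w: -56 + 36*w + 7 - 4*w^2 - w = -4*w^2 + 35*w - 49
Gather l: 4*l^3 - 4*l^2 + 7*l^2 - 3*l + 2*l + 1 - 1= 4*l^3 + 3*l^2 - l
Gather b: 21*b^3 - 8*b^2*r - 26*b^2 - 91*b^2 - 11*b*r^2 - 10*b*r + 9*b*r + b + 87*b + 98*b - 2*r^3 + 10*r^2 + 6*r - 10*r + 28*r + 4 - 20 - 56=21*b^3 + b^2*(-8*r - 117) + b*(-11*r^2 - r + 186) - 2*r^3 + 10*r^2 + 24*r - 72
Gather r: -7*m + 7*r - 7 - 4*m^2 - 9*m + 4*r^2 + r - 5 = -4*m^2 - 16*m + 4*r^2 + 8*r - 12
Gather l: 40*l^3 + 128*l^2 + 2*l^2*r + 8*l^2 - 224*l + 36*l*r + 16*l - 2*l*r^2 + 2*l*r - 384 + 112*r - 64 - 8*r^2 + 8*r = 40*l^3 + l^2*(2*r + 136) + l*(-2*r^2 + 38*r - 208) - 8*r^2 + 120*r - 448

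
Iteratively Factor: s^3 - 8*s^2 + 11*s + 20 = (s - 4)*(s^2 - 4*s - 5) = (s - 4)*(s + 1)*(s - 5)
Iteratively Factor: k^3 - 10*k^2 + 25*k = (k - 5)*(k^2 - 5*k) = k*(k - 5)*(k - 5)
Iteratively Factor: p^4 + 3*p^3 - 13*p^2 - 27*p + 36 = (p + 3)*(p^3 - 13*p + 12) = (p + 3)*(p + 4)*(p^2 - 4*p + 3) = (p - 1)*(p + 3)*(p + 4)*(p - 3)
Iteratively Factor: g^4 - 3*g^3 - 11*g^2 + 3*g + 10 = (g - 5)*(g^3 + 2*g^2 - g - 2) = (g - 5)*(g + 1)*(g^2 + g - 2) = (g - 5)*(g - 1)*(g + 1)*(g + 2)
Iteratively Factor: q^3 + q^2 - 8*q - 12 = (q - 3)*(q^2 + 4*q + 4) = (q - 3)*(q + 2)*(q + 2)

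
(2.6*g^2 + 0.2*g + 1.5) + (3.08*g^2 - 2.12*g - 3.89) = 5.68*g^2 - 1.92*g - 2.39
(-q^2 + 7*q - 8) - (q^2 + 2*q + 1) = -2*q^2 + 5*q - 9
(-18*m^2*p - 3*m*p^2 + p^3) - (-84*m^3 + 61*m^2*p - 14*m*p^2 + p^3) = 84*m^3 - 79*m^2*p + 11*m*p^2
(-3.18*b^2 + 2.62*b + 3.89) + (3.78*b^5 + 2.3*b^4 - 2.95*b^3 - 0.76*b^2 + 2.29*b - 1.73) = 3.78*b^5 + 2.3*b^4 - 2.95*b^3 - 3.94*b^2 + 4.91*b + 2.16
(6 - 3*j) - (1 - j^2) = j^2 - 3*j + 5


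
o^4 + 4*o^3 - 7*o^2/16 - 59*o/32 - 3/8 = (o - 3/4)*(o + 1/4)*(o + 1/2)*(o + 4)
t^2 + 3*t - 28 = (t - 4)*(t + 7)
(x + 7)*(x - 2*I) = x^2 + 7*x - 2*I*x - 14*I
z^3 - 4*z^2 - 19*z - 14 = (z - 7)*(z + 1)*(z + 2)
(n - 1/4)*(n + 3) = n^2 + 11*n/4 - 3/4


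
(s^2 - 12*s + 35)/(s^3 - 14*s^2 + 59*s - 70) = 1/(s - 2)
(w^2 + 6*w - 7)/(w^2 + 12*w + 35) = (w - 1)/(w + 5)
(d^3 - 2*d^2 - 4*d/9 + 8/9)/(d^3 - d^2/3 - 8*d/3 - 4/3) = (d - 2/3)/(d + 1)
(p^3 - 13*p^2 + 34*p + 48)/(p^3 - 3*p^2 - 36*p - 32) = (p - 6)/(p + 4)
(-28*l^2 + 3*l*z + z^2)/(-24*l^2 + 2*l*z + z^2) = (7*l + z)/(6*l + z)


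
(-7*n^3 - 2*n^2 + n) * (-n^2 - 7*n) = 7*n^5 + 51*n^4 + 13*n^3 - 7*n^2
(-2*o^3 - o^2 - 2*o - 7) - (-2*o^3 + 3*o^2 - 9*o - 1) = -4*o^2 + 7*o - 6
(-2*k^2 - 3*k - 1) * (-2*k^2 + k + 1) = 4*k^4 + 4*k^3 - 3*k^2 - 4*k - 1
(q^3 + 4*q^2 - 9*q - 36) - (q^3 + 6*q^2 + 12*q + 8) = -2*q^2 - 21*q - 44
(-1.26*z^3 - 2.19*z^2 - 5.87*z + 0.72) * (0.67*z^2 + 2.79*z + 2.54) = -0.8442*z^5 - 4.9827*z^4 - 13.2434*z^3 - 21.4575*z^2 - 12.901*z + 1.8288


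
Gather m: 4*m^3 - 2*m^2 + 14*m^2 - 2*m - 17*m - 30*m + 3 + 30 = 4*m^3 + 12*m^2 - 49*m + 33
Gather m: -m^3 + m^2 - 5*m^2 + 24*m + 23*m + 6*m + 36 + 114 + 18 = -m^3 - 4*m^2 + 53*m + 168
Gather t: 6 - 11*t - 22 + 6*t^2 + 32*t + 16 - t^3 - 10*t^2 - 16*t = -t^3 - 4*t^2 + 5*t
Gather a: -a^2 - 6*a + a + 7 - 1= -a^2 - 5*a + 6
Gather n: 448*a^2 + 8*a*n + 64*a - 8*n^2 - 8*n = 448*a^2 + 64*a - 8*n^2 + n*(8*a - 8)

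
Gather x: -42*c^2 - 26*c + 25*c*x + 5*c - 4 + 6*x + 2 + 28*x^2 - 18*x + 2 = -42*c^2 - 21*c + 28*x^2 + x*(25*c - 12)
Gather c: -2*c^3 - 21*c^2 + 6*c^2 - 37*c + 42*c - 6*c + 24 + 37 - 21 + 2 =-2*c^3 - 15*c^2 - c + 42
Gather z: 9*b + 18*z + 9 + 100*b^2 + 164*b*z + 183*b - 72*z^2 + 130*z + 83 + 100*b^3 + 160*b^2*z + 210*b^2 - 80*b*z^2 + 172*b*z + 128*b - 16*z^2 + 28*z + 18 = 100*b^3 + 310*b^2 + 320*b + z^2*(-80*b - 88) + z*(160*b^2 + 336*b + 176) + 110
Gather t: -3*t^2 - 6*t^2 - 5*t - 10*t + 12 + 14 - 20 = -9*t^2 - 15*t + 6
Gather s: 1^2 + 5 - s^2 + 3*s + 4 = -s^2 + 3*s + 10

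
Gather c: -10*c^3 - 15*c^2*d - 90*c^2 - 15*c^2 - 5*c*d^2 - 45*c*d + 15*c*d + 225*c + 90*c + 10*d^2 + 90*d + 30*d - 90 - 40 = -10*c^3 + c^2*(-15*d - 105) + c*(-5*d^2 - 30*d + 315) + 10*d^2 + 120*d - 130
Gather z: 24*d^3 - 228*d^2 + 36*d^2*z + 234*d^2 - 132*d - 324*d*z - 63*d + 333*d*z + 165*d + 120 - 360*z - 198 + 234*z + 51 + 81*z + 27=24*d^3 + 6*d^2 - 30*d + z*(36*d^2 + 9*d - 45)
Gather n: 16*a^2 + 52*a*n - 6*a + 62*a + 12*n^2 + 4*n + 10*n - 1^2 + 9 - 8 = 16*a^2 + 56*a + 12*n^2 + n*(52*a + 14)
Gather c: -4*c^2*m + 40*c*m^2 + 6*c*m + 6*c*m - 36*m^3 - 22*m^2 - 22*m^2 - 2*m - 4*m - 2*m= -4*c^2*m + c*(40*m^2 + 12*m) - 36*m^3 - 44*m^2 - 8*m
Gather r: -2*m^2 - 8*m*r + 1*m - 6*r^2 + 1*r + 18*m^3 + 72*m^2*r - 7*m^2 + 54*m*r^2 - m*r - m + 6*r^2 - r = 18*m^3 - 9*m^2 + 54*m*r^2 + r*(72*m^2 - 9*m)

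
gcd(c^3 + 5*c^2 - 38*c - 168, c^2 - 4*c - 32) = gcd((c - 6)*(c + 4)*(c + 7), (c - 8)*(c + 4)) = c + 4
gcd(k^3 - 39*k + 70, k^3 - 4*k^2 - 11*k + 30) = k^2 - 7*k + 10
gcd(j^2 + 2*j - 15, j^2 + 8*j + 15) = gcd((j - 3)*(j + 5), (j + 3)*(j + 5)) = j + 5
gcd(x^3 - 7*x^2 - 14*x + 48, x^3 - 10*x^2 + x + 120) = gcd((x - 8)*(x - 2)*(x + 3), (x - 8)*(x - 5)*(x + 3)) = x^2 - 5*x - 24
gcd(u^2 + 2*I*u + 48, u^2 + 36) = u - 6*I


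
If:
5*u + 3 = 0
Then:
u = -3/5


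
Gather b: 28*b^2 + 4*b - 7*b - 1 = 28*b^2 - 3*b - 1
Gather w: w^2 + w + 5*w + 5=w^2 + 6*w + 5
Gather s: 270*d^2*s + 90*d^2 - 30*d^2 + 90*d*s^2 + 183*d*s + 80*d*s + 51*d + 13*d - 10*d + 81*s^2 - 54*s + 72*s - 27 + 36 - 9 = 60*d^2 + 54*d + s^2*(90*d + 81) + s*(270*d^2 + 263*d + 18)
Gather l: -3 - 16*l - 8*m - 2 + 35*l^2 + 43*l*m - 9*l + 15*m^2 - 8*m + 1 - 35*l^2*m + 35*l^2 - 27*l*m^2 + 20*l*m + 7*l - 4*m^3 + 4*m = l^2*(70 - 35*m) + l*(-27*m^2 + 63*m - 18) - 4*m^3 + 15*m^2 - 12*m - 4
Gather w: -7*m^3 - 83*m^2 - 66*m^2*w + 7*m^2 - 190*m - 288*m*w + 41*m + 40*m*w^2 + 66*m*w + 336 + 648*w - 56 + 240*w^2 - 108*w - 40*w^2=-7*m^3 - 76*m^2 - 149*m + w^2*(40*m + 200) + w*(-66*m^2 - 222*m + 540) + 280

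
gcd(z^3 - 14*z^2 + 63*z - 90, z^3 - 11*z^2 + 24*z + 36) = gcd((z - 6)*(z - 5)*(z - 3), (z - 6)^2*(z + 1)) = z - 6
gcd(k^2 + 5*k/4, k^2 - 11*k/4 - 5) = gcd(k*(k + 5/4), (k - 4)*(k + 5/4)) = k + 5/4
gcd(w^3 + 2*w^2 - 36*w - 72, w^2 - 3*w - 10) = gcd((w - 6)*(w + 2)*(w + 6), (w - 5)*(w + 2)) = w + 2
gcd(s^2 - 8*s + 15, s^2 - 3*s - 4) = 1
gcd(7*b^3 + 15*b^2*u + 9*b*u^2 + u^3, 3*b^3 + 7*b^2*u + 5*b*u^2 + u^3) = b^2 + 2*b*u + u^2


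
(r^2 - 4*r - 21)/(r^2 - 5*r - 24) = (r - 7)/(r - 8)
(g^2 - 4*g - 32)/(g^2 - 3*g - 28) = (g - 8)/(g - 7)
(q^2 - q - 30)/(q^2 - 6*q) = (q + 5)/q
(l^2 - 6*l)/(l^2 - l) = (l - 6)/(l - 1)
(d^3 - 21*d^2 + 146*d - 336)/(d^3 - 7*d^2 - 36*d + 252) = (d - 8)/(d + 6)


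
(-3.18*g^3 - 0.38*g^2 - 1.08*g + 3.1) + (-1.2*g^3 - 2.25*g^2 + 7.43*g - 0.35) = -4.38*g^3 - 2.63*g^2 + 6.35*g + 2.75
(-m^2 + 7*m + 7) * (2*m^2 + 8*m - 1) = -2*m^4 + 6*m^3 + 71*m^2 + 49*m - 7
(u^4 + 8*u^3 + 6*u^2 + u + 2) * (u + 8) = u^5 + 16*u^4 + 70*u^3 + 49*u^2 + 10*u + 16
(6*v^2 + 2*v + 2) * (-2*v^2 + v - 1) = -12*v^4 + 2*v^3 - 8*v^2 - 2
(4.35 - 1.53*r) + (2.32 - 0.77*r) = 6.67 - 2.3*r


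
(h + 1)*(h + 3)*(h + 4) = h^3 + 8*h^2 + 19*h + 12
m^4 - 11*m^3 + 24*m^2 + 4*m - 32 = (m - 8)*(m - 2)^2*(m + 1)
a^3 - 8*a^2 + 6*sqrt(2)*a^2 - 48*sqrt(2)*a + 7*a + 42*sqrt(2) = (a - 7)*(a - 1)*(a + 6*sqrt(2))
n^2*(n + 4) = n^3 + 4*n^2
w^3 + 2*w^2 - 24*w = w*(w - 4)*(w + 6)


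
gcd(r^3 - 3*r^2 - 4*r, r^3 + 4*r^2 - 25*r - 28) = r^2 - 3*r - 4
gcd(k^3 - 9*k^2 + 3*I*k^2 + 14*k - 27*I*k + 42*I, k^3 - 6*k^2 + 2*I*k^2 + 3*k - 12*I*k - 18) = k + 3*I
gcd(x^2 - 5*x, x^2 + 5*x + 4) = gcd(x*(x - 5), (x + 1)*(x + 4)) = 1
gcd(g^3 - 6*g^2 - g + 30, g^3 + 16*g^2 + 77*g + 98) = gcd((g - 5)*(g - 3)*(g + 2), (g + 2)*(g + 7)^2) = g + 2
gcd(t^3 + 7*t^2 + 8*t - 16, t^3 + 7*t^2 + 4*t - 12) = t - 1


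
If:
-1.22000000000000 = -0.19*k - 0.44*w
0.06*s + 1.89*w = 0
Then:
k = 6.42105263157895 - 2.31578947368421*w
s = -31.5*w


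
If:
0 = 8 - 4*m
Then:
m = 2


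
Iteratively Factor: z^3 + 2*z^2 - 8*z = (z)*(z^2 + 2*z - 8) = z*(z + 4)*(z - 2)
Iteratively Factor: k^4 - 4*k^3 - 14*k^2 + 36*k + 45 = (k - 3)*(k^3 - k^2 - 17*k - 15) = (k - 3)*(k + 1)*(k^2 - 2*k - 15) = (k - 3)*(k + 1)*(k + 3)*(k - 5)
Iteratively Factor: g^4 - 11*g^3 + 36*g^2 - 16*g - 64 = (g + 1)*(g^3 - 12*g^2 + 48*g - 64) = (g - 4)*(g + 1)*(g^2 - 8*g + 16) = (g - 4)^2*(g + 1)*(g - 4)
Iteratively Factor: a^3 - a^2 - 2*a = (a)*(a^2 - a - 2) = a*(a + 1)*(a - 2)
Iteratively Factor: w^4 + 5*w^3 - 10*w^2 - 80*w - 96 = (w + 3)*(w^3 + 2*w^2 - 16*w - 32) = (w + 2)*(w + 3)*(w^2 - 16) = (w + 2)*(w + 3)*(w + 4)*(w - 4)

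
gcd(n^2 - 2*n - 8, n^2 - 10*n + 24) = n - 4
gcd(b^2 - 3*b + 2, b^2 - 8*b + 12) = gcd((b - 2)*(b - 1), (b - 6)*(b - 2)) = b - 2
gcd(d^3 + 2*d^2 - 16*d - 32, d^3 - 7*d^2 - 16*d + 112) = d^2 - 16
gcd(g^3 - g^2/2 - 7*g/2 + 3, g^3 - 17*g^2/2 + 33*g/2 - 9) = g^2 - 5*g/2 + 3/2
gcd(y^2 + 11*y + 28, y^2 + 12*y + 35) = y + 7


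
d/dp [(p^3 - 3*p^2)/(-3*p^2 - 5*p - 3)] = p*(-3*p^3 - 10*p^2 + 6*p + 18)/(9*p^4 + 30*p^3 + 43*p^2 + 30*p + 9)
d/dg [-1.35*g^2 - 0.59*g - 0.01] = -2.7*g - 0.59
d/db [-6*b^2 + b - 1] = 1 - 12*b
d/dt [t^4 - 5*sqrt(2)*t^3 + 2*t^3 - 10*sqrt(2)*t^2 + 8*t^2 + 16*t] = 4*t^3 - 15*sqrt(2)*t^2 + 6*t^2 - 20*sqrt(2)*t + 16*t + 16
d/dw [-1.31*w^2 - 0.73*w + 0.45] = -2.62*w - 0.73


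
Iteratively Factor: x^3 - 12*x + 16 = (x + 4)*(x^2 - 4*x + 4) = (x - 2)*(x + 4)*(x - 2)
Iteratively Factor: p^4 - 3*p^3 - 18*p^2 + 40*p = (p)*(p^3 - 3*p^2 - 18*p + 40) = p*(p - 5)*(p^2 + 2*p - 8) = p*(p - 5)*(p + 4)*(p - 2)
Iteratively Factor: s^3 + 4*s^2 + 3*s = (s)*(s^2 + 4*s + 3) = s*(s + 1)*(s + 3)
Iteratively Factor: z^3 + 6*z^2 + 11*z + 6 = (z + 3)*(z^2 + 3*z + 2) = (z + 1)*(z + 3)*(z + 2)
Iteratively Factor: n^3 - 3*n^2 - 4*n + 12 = (n + 2)*(n^2 - 5*n + 6) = (n - 2)*(n + 2)*(n - 3)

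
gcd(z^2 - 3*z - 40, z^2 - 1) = 1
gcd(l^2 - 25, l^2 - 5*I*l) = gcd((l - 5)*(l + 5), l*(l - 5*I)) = 1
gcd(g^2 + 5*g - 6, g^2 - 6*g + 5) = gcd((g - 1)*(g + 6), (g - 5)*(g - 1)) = g - 1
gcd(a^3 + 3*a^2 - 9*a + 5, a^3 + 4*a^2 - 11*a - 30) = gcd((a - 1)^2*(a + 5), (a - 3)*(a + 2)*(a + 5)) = a + 5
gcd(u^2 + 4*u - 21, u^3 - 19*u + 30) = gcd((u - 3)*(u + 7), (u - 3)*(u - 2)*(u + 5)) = u - 3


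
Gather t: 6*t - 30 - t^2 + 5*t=-t^2 + 11*t - 30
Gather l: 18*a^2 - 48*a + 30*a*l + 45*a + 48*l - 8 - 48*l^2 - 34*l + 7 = 18*a^2 - 3*a - 48*l^2 + l*(30*a + 14) - 1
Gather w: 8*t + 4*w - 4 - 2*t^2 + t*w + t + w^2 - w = -2*t^2 + 9*t + w^2 + w*(t + 3) - 4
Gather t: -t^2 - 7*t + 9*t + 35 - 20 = -t^2 + 2*t + 15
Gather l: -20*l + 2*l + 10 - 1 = 9 - 18*l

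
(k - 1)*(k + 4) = k^2 + 3*k - 4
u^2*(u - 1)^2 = u^4 - 2*u^3 + u^2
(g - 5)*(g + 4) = g^2 - g - 20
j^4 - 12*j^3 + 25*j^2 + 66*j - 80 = (j - 8)*(j - 5)*(j - 1)*(j + 2)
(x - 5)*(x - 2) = x^2 - 7*x + 10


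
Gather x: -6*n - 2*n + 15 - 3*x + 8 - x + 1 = -8*n - 4*x + 24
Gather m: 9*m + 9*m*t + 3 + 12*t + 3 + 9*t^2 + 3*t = m*(9*t + 9) + 9*t^2 + 15*t + 6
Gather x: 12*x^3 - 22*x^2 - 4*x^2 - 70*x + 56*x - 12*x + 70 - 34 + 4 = 12*x^3 - 26*x^2 - 26*x + 40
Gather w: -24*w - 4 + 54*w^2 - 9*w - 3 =54*w^2 - 33*w - 7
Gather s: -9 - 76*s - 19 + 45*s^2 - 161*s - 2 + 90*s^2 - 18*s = 135*s^2 - 255*s - 30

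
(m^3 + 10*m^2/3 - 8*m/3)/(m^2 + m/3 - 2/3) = m*(m + 4)/(m + 1)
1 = 1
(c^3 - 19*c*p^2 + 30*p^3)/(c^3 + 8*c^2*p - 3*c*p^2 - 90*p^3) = (c - 2*p)/(c + 6*p)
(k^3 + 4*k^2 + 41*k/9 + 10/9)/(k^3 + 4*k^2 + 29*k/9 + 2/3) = (3*k^2 + 11*k + 10)/(3*k^2 + 11*k + 6)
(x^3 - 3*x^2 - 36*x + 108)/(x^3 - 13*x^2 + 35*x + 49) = (x^3 - 3*x^2 - 36*x + 108)/(x^3 - 13*x^2 + 35*x + 49)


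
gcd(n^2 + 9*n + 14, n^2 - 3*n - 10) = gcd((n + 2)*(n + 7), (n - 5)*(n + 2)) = n + 2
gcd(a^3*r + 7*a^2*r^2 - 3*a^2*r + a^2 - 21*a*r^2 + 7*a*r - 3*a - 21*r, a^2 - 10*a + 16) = 1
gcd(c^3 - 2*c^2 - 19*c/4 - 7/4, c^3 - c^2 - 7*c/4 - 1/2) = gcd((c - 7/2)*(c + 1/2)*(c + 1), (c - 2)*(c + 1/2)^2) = c + 1/2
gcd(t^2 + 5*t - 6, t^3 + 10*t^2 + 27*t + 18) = t + 6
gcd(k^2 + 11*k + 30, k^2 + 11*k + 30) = k^2 + 11*k + 30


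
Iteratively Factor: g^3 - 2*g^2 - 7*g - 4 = (g + 1)*(g^2 - 3*g - 4) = (g - 4)*(g + 1)*(g + 1)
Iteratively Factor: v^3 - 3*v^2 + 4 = (v + 1)*(v^2 - 4*v + 4) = (v - 2)*(v + 1)*(v - 2)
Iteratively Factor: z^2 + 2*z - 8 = (z + 4)*(z - 2)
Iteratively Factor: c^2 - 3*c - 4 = (c - 4)*(c + 1)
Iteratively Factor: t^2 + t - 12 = (t - 3)*(t + 4)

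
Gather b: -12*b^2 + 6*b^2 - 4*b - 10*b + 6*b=-6*b^2 - 8*b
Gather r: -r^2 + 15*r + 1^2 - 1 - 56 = -r^2 + 15*r - 56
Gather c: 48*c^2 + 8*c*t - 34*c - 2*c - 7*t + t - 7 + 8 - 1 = 48*c^2 + c*(8*t - 36) - 6*t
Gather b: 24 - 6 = 18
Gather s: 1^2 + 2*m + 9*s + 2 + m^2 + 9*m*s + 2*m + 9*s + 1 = m^2 + 4*m + s*(9*m + 18) + 4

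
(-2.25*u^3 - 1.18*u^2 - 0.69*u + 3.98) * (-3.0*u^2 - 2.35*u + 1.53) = 6.75*u^5 + 8.8275*u^4 + 1.4005*u^3 - 12.1239*u^2 - 10.4087*u + 6.0894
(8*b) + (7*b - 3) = 15*b - 3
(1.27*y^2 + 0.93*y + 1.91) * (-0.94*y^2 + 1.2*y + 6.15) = -1.1938*y^4 + 0.6498*y^3 + 7.1311*y^2 + 8.0115*y + 11.7465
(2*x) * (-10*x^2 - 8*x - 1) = -20*x^3 - 16*x^2 - 2*x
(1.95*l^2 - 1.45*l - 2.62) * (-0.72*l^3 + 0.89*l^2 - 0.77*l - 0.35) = -1.404*l^5 + 2.7795*l^4 - 0.9056*l^3 - 1.8978*l^2 + 2.5249*l + 0.917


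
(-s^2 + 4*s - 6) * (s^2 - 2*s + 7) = -s^4 + 6*s^3 - 21*s^2 + 40*s - 42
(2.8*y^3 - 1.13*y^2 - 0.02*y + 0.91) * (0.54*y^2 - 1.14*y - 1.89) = 1.512*y^5 - 3.8022*y^4 - 4.0146*y^3 + 2.6499*y^2 - 0.9996*y - 1.7199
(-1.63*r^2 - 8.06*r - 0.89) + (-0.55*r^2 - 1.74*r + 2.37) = -2.18*r^2 - 9.8*r + 1.48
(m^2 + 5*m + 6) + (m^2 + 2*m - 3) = 2*m^2 + 7*m + 3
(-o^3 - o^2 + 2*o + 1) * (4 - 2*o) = 2*o^4 - 2*o^3 - 8*o^2 + 6*o + 4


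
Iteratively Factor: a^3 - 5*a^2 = (a)*(a^2 - 5*a) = a^2*(a - 5)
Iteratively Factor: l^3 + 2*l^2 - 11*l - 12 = (l - 3)*(l^2 + 5*l + 4) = (l - 3)*(l + 1)*(l + 4)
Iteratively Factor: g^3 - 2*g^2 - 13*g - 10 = (g - 5)*(g^2 + 3*g + 2) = (g - 5)*(g + 1)*(g + 2)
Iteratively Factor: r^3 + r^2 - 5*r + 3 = (r - 1)*(r^2 + 2*r - 3) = (r - 1)^2*(r + 3)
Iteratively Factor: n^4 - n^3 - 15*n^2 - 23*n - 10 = (n - 5)*(n^3 + 4*n^2 + 5*n + 2) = (n - 5)*(n + 1)*(n^2 + 3*n + 2) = (n - 5)*(n + 1)*(n + 2)*(n + 1)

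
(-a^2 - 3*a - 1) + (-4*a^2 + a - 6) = -5*a^2 - 2*a - 7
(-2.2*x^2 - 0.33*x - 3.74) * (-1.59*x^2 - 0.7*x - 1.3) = 3.498*x^4 + 2.0647*x^3 + 9.0376*x^2 + 3.047*x + 4.862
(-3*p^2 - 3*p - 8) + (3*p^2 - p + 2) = -4*p - 6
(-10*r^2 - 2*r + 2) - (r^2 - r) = -11*r^2 - r + 2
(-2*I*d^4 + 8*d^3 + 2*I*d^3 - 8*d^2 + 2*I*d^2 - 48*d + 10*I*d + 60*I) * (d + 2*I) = -2*I*d^5 + 12*d^4 + 2*I*d^4 - 12*d^3 + 18*I*d^3 - 52*d^2 - 6*I*d^2 - 20*d - 36*I*d - 120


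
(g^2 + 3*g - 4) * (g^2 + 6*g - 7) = g^4 + 9*g^3 + 7*g^2 - 45*g + 28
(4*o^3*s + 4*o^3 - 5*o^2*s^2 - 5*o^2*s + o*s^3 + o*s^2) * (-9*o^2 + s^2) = -36*o^5*s - 36*o^5 + 45*o^4*s^2 + 45*o^4*s - 5*o^3*s^3 - 5*o^3*s^2 - 5*o^2*s^4 - 5*o^2*s^3 + o*s^5 + o*s^4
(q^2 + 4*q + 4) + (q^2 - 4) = 2*q^2 + 4*q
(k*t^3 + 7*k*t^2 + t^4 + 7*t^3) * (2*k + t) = 2*k^2*t^3 + 14*k^2*t^2 + 3*k*t^4 + 21*k*t^3 + t^5 + 7*t^4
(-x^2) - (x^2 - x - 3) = -2*x^2 + x + 3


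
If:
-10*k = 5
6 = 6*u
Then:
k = -1/2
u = 1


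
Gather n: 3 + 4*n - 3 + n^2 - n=n^2 + 3*n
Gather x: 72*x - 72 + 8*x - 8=80*x - 80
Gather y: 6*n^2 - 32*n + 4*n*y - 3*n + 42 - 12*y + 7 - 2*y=6*n^2 - 35*n + y*(4*n - 14) + 49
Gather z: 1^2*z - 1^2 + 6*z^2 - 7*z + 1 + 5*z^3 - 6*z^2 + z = 5*z^3 - 5*z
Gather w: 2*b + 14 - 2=2*b + 12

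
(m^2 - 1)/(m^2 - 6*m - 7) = (m - 1)/(m - 7)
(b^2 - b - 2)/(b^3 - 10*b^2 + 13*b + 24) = (b - 2)/(b^2 - 11*b + 24)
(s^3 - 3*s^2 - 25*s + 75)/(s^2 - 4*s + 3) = (s^2 - 25)/(s - 1)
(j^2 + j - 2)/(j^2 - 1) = (j + 2)/(j + 1)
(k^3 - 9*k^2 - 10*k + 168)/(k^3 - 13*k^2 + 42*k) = (k + 4)/k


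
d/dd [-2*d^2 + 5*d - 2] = 5 - 4*d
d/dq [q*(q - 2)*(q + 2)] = 3*q^2 - 4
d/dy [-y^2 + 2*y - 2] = 2 - 2*y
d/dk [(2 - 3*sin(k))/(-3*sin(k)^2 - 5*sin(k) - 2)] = (-9*sin(k)^2 + 12*sin(k) + 16)*cos(k)/((sin(k) + 1)^2*(3*sin(k) + 2)^2)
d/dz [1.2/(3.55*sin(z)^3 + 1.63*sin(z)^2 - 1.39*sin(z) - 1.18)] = (-12.78*sin(z)^2 - 3.912*sin(z) + 1.668)*cos(z)/(3.55*sin(z)^3 + 1.63*sin(z)^2 - 1.39*sin(z) - 1.18)^2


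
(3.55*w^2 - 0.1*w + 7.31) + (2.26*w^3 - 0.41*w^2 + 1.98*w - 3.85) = 2.26*w^3 + 3.14*w^2 + 1.88*w + 3.46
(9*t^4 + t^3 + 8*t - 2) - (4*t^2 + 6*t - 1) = 9*t^4 + t^3 - 4*t^2 + 2*t - 1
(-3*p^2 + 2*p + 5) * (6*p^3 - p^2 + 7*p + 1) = -18*p^5 + 15*p^4 + 7*p^3 + 6*p^2 + 37*p + 5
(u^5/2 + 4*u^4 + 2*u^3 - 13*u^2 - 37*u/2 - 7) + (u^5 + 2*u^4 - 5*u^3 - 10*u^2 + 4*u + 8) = 3*u^5/2 + 6*u^4 - 3*u^3 - 23*u^2 - 29*u/2 + 1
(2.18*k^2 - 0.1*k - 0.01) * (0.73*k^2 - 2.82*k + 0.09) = 1.5914*k^4 - 6.2206*k^3 + 0.4709*k^2 + 0.0192*k - 0.0009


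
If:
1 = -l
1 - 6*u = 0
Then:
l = -1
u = 1/6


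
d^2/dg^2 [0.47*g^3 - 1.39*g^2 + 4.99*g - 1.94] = 2.82*g - 2.78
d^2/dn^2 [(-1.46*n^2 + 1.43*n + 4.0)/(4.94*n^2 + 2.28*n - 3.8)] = (5.6843418860808e-14*n^4 + 102.68284*n^3 + 421.24368*n^2 + 431.38056*n + 174.37744)/(120.553784*n^6 + 166.920624*n^5 - 201.160752*n^4 - 244.948608*n^3 + 154.73904*n^2 + 98.7696*n - 54.872)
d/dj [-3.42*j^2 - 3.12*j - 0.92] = -6.84*j - 3.12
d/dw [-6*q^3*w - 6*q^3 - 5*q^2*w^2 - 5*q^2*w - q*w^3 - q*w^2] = q*(-6*q^2 - 10*q*w - 5*q - 3*w^2 - 2*w)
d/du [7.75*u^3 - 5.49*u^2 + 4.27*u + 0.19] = 23.25*u^2 - 10.98*u + 4.27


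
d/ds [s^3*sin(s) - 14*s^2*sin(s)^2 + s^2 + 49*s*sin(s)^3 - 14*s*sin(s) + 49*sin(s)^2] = s^3*cos(s) + 3*s^2*sin(s) - 14*s^2*sin(2*s) + 147*s*sin(s)^2*cos(s) - 28*s*sin(s)^2 - 14*s*cos(s) + 2*s + 49*sin(s)^3 - 14*sin(s) + 49*sin(2*s)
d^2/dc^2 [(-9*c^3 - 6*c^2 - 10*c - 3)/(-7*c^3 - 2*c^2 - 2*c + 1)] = 4*(84*c^6 + 546*c^5 + 714*c^4 + 280*c^3 + 282*c^2 + 93*c + 22)/(343*c^9 + 294*c^8 + 378*c^7 + 29*c^6 + 24*c^5 - 72*c^4 + 5*c^3 - 6*c^2 + 6*c - 1)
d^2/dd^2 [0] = 0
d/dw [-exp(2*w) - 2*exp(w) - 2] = -2*(exp(w) + 1)*exp(w)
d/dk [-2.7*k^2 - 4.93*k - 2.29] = -5.4*k - 4.93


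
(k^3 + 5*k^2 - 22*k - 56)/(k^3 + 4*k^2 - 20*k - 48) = (k + 7)/(k + 6)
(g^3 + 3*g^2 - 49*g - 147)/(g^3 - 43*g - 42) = (g^2 + 10*g + 21)/(g^2 + 7*g + 6)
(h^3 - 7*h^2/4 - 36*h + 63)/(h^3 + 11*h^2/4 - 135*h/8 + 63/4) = 2*(h - 6)/(2*h - 3)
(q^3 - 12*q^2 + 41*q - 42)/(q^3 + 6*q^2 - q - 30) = (q^2 - 10*q + 21)/(q^2 + 8*q + 15)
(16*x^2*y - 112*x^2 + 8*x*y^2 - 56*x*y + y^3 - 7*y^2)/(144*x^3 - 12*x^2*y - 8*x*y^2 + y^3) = (4*x*y - 28*x + y^2 - 7*y)/(36*x^2 - 12*x*y + y^2)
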